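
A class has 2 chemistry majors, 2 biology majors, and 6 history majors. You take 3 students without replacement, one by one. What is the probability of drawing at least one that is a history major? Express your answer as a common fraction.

P(no history majors) = 4/10 × 3/9 × 2/8 = 24/720 = 1/30.
P(at least one) = 1 − 1/30 = 29/30.

29/30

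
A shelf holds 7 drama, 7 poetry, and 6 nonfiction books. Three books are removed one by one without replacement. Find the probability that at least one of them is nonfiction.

P(no nonfiction) = 14/20 × 13/19 × 12/18 = 2184/6840 = 91/285.
P(at least one) = 1 − 91/285 = 194/285.

194/285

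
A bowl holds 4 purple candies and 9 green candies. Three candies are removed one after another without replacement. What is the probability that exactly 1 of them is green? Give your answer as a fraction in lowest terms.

One ordering (green drawn first) has probability 9/13 × 4/12 × 3/11 = 108/1716 = 9/143.
There are C(3,1) = 3 such orderings, each equally likely, so P = 3 × 9/143 = 27/143.

27/143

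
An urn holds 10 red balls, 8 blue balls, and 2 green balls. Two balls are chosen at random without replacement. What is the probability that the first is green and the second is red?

1/19

Chain rule:
P = 2/20 × 10/19 = 20/380 = 1/19.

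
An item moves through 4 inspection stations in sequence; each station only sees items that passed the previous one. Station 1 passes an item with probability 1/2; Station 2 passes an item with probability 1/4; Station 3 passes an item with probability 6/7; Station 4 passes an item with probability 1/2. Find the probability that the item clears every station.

The events are sequential, so multiply the conditional probabilities:
P = 1/2 × 1/4 × 6/7 × 1/2 = 6/112 = 3/56.

3/56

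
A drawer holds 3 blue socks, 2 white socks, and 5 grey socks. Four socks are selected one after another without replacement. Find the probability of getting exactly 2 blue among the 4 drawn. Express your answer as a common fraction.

One ordering (blue drawn first) has probability 3/10 × 2/9 × 7/8 × 6/7 = 252/5040 = 1/20.
There are C(4,2) = 6 such orderings, each equally likely, so P = 6 × 1/20 = 3/10.

3/10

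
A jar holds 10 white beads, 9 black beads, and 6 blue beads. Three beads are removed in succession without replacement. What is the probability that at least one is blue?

P(no blue) = 19/25 × 18/24 × 17/23 = 5814/13800 = 969/2300.
P(at least one) = 1 − 969/2300 = 1331/2300.

1331/2300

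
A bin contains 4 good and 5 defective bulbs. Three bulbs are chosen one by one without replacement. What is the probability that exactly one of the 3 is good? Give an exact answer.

10/21

One ordering (good drawn first) has probability 4/9 × 5/8 × 4/7 = 80/504 = 10/63.
There are C(3,1) = 3 such orderings, each equally likely, so P = 3 × 10/63 = 10/21.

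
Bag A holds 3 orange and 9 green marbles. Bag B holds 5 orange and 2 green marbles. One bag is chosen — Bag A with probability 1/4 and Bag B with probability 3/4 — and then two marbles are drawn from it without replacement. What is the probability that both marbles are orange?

227/616

From Bag A: P(both orange) = (3/12)(2/11) = 1/22.
From Bag B: P(both orange) = (5/7)(4/6) = 10/21.
Total probability = (1/4)(1/22) + (3/4)(10/21) = 227/616.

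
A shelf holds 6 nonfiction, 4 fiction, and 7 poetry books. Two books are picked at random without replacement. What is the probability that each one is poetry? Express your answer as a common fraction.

P = 7/17 × 6/16 = 42/272 = 21/136.

21/136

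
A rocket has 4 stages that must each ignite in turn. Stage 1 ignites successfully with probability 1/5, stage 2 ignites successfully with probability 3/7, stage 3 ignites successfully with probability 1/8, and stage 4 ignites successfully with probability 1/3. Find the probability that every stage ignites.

Multiplying along the chain,
P = 1/5 × 3/7 × 1/8 × 1/3 = 3/840 = 1/280.

1/280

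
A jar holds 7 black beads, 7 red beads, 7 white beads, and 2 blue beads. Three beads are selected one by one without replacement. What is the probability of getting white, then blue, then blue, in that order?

Chain rule:
P = 7/23 × 2/22 × 1/21 = 14/10626 = 1/759.

1/759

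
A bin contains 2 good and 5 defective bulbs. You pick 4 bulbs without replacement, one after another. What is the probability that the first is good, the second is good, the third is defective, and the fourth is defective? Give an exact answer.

Chain rule:
P = 2/7 × 1/6 × 5/5 × 4/4 = 40/840 = 1/21.

1/21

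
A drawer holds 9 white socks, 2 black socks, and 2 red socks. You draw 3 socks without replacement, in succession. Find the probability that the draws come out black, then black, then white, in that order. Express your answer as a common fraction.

Each draw changes the counts, so multiply the conditional probabilities along the sequence:
P = 2/13 × 1/12 × 9/11 = 18/1716 = 3/286.

3/286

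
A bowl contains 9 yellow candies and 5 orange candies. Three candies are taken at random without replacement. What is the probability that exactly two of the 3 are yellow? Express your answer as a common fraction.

One ordering (yellow drawn first) has probability 9/14 × 8/13 × 5/12 = 360/2184 = 15/91.
There are C(3,2) = 3 such orderings, each equally likely, so P = 3 × 15/91 = 45/91.

45/91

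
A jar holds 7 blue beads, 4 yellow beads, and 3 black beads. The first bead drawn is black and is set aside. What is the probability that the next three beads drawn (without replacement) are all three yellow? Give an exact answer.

After the first draw, 4 of the remaining 13 beads are yellow.
P = 4/13 × 3/12 × 2/11 = 24/1716 = 2/143.

2/143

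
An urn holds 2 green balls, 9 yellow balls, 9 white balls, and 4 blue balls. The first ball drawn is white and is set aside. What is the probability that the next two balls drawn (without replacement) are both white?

28/253

After the first draw, 8 of the remaining 23 balls are white.
P = 8/23 × 7/22 = 56/506 = 28/253.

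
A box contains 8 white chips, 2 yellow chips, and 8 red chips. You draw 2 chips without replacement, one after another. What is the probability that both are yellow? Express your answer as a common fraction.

P(every draw is yellow) = 2/18 × 1/17 = 2/306 = 1/153.

1/153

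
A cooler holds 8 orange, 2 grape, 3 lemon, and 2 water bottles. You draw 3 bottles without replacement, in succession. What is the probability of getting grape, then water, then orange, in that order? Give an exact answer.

16/1365

Each draw changes the counts, so multiply the conditional probabilities along the sequence:
P = 2/15 × 2/14 × 8/13 = 32/2730 = 16/1365.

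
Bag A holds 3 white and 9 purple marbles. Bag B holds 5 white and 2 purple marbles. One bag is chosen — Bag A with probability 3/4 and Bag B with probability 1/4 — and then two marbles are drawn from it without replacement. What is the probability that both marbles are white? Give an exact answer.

283/1848

From Bag A: P(both white) = (3/12)(2/11) = 1/22.
From Bag B: P(both white) = (5/7)(4/6) = 10/21.
Total probability = (3/4)(1/22) + (1/4)(10/21) = 283/1848.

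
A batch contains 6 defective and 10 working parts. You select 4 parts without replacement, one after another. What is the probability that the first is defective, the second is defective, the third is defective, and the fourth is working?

Multiply the probability of each draw given the previous ones:
P = 6/16 × 5/15 × 4/14 × 10/13 = 1200/43680 = 5/182.

5/182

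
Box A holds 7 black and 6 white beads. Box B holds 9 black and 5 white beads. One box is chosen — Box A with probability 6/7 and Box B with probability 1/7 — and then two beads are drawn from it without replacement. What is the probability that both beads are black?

183/637

From Box A: P(both black) = (7/13)(6/12) = 7/26.
From Box B: P(both black) = (9/14)(8/13) = 36/91.
Total probability = (6/7)(7/26) + (1/7)(36/91) = 183/637.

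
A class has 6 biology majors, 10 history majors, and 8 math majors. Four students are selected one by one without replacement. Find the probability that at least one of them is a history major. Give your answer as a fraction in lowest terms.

125/138

P(no history majors) = 14/24 × 13/23 × 12/22 × 11/21 = 24024/255024 = 13/138.
P(at least one) = 1 − 13/138 = 125/138.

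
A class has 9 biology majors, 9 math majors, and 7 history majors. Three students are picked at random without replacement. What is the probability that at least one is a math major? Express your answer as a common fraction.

P(no math majors) = 16/25 × 15/24 × 14/23 = 3360/13800 = 28/115.
P(at least one) = 1 − 28/115 = 87/115.

87/115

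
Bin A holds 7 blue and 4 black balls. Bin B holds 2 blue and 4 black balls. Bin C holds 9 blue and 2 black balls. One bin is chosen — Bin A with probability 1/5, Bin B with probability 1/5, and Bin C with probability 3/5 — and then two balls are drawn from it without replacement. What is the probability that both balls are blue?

From Bin A: P(both blue) = (7/11)(6/10) = 21/55.
From Bin B: P(both blue) = (2/6)(1/5) = 1/15.
From Bin C: P(both blue) = (9/11)(8/10) = 36/55.
Total probability = (1/5)(21/55) + (1/5)(1/15) + (3/5)(36/55) = 398/825.

398/825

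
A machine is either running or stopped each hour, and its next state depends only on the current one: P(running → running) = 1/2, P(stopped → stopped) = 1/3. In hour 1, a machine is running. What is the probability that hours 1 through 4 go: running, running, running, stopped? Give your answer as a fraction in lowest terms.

Hour 1 is given. For each transition, use the conditional probability from the current state:
P(running | running) = 1/2; P(running | running) = 1/2; P(stopped | running) = 1/2.
P = 1/2 × 1/2 × 1/2 = 1/8.

1/8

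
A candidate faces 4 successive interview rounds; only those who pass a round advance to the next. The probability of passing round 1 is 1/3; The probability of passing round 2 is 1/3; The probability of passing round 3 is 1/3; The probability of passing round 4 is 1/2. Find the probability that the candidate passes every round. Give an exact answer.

1/54

Each stage is reached only if all earlier stages succeed, so
P = 1/3 × 1/3 × 1/3 × 1/2 = 1/54.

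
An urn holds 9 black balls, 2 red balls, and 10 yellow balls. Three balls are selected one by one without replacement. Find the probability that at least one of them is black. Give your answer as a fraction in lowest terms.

P(no black) = 12/21 × 11/20 × 10/19 = 1320/7980 = 22/133.
P(at least one) = 1 − 22/133 = 111/133.

111/133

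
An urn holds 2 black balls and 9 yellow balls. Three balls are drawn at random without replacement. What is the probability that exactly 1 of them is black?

24/55

One ordering (black drawn first) has probability 2/11 × 9/10 × 8/9 = 144/990 = 8/55.
There are C(3,1) = 3 such orderings, each equally likely, so P = 3 × 8/55 = 24/55.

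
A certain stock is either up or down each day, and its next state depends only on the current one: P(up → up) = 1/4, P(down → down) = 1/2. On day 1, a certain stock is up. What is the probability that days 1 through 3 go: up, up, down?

3/16

Day 1 is given. For each transition, use the conditional probability from the current state:
P(up | up) = 1/4; P(down | up) = 3/4.
P = 1/4 × 3/4 = 3/16.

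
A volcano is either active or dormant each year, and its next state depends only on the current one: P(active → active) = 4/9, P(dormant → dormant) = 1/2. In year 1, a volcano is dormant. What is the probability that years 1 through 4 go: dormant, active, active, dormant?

Year 1 is given. For each transition, use the conditional probability from the current state:
P(active | dormant) = 1/2; P(active | active) = 4/9; P(dormant | active) = 5/9.
P = 1/2 × 4/9 × 5/9 = 20/162 = 10/81.

10/81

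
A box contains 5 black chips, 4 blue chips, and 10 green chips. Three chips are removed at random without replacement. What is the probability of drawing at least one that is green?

295/323

P(no green) = 9/19 × 8/18 × 7/17 = 504/5814 = 28/323.
P(at least one) = 1 − 28/323 = 295/323.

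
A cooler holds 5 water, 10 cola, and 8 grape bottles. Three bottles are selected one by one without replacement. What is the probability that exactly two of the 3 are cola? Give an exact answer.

585/1771

One ordering (cola drawn first) has probability 10/23 × 9/22 × 13/21 = 1170/10626 = 195/1771.
There are C(3,2) = 3 such orderings, each equally likely, so P = 3 × 195/1771 = 585/1771.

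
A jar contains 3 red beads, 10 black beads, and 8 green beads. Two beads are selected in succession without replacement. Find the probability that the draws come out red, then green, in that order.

Each draw changes the counts, so multiply the conditional probabilities along the sequence:
P = 3/21 × 8/20 = 24/420 = 2/35.

2/35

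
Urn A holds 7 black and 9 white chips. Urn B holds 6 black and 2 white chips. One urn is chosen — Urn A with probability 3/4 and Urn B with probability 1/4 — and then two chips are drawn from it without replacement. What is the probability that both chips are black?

297/1120

From Urn A: P(both black) = (7/16)(6/15) = 7/40.
From Urn B: P(both black) = (6/8)(5/7) = 15/28.
Total probability = (3/4)(7/40) + (1/4)(15/28) = 297/1120.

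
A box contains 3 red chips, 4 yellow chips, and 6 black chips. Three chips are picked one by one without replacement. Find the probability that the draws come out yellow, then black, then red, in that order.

Multiply the probability of each draw given the previous ones:
P = 4/13 × 6/12 × 3/11 = 72/1716 = 6/143.

6/143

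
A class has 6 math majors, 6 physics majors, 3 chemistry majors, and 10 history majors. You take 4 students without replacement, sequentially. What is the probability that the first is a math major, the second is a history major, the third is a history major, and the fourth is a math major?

9/1012

Chain rule:
P = 6/25 × 10/24 × 9/23 × 5/22 = 2700/303600 = 9/1012.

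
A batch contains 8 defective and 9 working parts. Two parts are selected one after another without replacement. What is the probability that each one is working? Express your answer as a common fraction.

9/34

P(every draw is working) = 9/17 × 8/16 = 72/272 = 9/34.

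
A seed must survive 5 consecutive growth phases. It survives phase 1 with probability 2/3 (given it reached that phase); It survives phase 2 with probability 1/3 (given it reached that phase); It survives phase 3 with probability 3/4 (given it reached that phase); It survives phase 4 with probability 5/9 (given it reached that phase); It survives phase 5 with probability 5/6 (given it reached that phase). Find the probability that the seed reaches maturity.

Each stage is reached only if all earlier stages succeed, so
P = 2/3 × 1/3 × 3/4 × 5/9 × 5/6 = 150/1944 = 25/324.

25/324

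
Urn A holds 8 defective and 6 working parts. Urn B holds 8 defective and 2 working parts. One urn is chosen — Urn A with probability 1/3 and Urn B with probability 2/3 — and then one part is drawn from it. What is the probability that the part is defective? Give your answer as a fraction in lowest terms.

76/105

From Urn A: P(defective) = 8/14.
From Urn B: P(defective) = 8/10.
Total probability = (1/3)(8/14) + (2/3)(8/10) = 76/105.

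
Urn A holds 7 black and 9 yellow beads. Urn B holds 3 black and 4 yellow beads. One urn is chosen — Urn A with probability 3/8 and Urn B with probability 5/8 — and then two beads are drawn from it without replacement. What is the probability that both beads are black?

347/2240

From Urn A: P(both black) = (7/16)(6/15) = 7/40.
From Urn B: P(both black) = (3/7)(2/6) = 1/7.
Total probability = (3/8)(7/40) + (5/8)(1/7) = 347/2240.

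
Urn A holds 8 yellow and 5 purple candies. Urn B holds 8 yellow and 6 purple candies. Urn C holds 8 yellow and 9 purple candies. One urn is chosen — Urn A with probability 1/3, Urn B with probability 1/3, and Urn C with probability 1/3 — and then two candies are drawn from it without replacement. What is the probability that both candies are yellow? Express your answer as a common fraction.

From Urn A: P(both yellow) = (8/13)(7/12) = 14/39.
From Urn B: P(both yellow) = (8/14)(7/13) = 4/13.
From Urn C: P(both yellow) = (8/17)(7/16) = 7/34.
Total probability = (1/3)(14/39) + (1/3)(4/13) + (1/3)(7/34) = 89/306.

89/306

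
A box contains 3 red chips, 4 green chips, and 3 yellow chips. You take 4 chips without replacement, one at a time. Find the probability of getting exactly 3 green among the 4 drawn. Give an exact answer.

One ordering (green drawn first) has probability 4/10 × 3/9 × 2/8 × 6/7 = 144/5040 = 1/35.
There are C(4,3) = 4 such orderings, each equally likely, so P = 4 × 1/35 = 4/35.

4/35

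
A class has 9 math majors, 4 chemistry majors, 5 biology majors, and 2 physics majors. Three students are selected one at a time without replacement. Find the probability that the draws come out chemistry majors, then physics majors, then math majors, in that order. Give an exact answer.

Each draw changes the counts, so multiply the conditional probabilities along the sequence:
P = 4/20 × 2/19 × 9/18 = 72/6840 = 1/95.

1/95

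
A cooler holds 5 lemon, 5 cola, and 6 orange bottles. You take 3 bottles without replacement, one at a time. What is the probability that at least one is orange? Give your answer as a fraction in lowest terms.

P(no orange) = 10/16 × 9/15 × 8/14 = 720/3360 = 3/14.
P(at least one) = 1 − 3/14 = 11/14.

11/14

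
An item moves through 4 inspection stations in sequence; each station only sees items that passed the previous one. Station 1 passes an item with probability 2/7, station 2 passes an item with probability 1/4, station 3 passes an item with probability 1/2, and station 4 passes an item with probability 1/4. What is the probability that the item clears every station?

The events are sequential, so multiply the conditional probabilities:
P = 2/7 × 1/4 × 1/2 × 1/4 = 2/224 = 1/112.

1/112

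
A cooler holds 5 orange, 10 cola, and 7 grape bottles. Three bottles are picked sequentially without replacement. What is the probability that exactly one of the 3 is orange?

One ordering (orange drawn first) has probability 5/22 × 17/21 × 16/20 = 1360/9240 = 34/231.
There are C(3,1) = 3 such orderings, each equally likely, so P = 3 × 34/231 = 34/77.

34/77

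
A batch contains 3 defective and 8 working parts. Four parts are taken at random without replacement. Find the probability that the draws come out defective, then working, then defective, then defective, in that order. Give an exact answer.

1/165

Chain rule:
P = 3/11 × 8/10 × 2/9 × 1/8 = 48/7920 = 1/165.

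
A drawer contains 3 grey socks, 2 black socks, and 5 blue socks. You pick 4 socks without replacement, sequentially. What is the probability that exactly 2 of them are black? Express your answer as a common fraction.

One ordering (black drawn first) has probability 2/10 × 1/9 × 8/8 × 7/7 = 112/5040 = 1/45.
There are C(4,2) = 6 such orderings, each equally likely, so P = 6 × 1/45 = 2/15.

2/15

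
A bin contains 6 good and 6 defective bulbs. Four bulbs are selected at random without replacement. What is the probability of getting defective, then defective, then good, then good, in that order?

5/66

Chain rule:
P = 6/12 × 5/11 × 6/10 × 5/9 = 900/11880 = 5/66.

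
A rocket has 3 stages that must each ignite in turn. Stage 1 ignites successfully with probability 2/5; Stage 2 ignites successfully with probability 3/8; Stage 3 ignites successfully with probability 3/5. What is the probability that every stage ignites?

The events are sequential, so multiply the conditional probabilities:
P = 2/5 × 3/8 × 3/5 = 18/200 = 9/100.

9/100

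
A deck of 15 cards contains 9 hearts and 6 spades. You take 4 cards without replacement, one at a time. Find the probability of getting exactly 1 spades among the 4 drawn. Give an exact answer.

24/65

One ordering (a spade drawn first) has probability 6/15 × 9/14 × 8/13 × 7/12 = 3024/32760 = 6/65.
There are C(4,1) = 4 such orderings, each equally likely, so P = 4 × 6/65 = 24/65.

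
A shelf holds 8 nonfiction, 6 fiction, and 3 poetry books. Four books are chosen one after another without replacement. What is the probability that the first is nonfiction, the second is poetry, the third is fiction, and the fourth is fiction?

3/238

Chain rule:
P = 8/17 × 3/16 × 6/15 × 5/14 = 720/57120 = 3/238.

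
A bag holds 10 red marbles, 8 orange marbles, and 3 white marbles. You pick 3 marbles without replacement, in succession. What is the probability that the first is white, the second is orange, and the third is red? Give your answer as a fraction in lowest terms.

4/133

Each draw changes the counts, so multiply the conditional probabilities along the sequence:
P = 3/21 × 8/20 × 10/19 = 240/7980 = 4/133.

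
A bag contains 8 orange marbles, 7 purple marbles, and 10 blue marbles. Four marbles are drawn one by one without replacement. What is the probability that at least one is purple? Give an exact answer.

P(no purple) = 18/25 × 17/24 × 16/23 × 15/22 = 73440/303600 = 306/1265.
P(at least one) = 1 − 306/1265 = 959/1265.

959/1265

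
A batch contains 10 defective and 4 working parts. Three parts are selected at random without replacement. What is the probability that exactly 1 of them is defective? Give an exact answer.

One ordering (defective drawn first) has probability 10/14 × 4/13 × 3/12 = 120/2184 = 5/91.
There are C(3,1) = 3 such orderings, each equally likely, so P = 3 × 5/91 = 15/91.

15/91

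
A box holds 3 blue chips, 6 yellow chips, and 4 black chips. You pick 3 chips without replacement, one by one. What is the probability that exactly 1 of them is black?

One ordering (black drawn first) has probability 4/13 × 9/12 × 8/11 = 288/1716 = 24/143.
There are C(3,1) = 3 such orderings, each equally likely, so P = 3 × 24/143 = 72/143.

72/143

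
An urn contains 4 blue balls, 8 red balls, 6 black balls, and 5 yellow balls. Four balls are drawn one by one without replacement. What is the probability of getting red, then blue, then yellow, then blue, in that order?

4/1771

Each draw changes the counts, so multiply the conditional probabilities along the sequence:
P = 8/23 × 4/22 × 5/21 × 3/20 = 480/212520 = 4/1771.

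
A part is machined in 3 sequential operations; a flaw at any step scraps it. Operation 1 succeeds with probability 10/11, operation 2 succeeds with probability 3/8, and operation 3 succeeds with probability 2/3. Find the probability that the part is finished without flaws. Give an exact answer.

5/22

The events are sequential, so multiply the conditional probabilities:
P = 10/11 × 3/8 × 2/3 = 60/264 = 5/22.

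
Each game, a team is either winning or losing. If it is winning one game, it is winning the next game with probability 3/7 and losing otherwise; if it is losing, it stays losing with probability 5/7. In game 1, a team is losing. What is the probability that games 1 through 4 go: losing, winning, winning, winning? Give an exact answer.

18/343

Game 1 is given. For each transition, use the conditional probability from the current state:
P(winning | losing) = 2/7; P(winning | winning) = 3/7; P(winning | winning) = 3/7.
P = 2/7 × 3/7 × 3/7 = 18/343.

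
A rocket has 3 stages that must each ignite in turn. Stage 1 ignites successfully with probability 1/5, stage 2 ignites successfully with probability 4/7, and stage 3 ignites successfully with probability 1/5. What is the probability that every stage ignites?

4/175

The events are sequential, so multiply the conditional probabilities:
P = 1/5 × 4/7 × 1/5 = 4/175.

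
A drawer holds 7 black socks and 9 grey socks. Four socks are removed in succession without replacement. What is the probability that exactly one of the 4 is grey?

One ordering (grey drawn first) has probability 9/16 × 7/15 × 6/14 × 5/13 = 1890/43680 = 9/208.
There are C(4,1) = 4 such orderings, each equally likely, so P = 4 × 9/208 = 9/52.

9/52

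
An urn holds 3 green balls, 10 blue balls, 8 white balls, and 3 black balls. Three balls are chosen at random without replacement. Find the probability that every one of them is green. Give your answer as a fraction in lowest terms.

1/2024

P(every draw is green) = 3/24 × 2/23 × 1/22 = 6/12144 = 1/2024.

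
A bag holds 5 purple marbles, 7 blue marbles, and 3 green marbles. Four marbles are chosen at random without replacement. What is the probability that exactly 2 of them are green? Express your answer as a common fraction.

66/455

One ordering (green drawn first) has probability 3/15 × 2/14 × 12/13 × 11/12 = 792/32760 = 11/455.
There are C(4,2) = 6 such orderings, each equally likely, so P = 6 × 11/455 = 66/455.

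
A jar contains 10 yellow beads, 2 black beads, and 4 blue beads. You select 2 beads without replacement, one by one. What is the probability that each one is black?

P(every draw is black) = 2/16 × 1/15 = 2/240 = 1/120.

1/120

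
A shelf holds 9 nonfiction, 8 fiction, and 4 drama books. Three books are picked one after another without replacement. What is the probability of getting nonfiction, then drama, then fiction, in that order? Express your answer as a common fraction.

24/665

Chain rule:
P = 9/21 × 4/20 × 8/19 = 288/7980 = 24/665.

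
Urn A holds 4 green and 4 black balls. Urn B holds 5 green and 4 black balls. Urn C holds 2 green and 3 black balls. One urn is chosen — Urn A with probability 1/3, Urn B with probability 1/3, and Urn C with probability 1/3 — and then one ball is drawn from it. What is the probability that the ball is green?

131/270

From Urn A: P(green) = 4/8.
From Urn B: P(green) = 5/9.
From Urn C: P(green) = 2/5.
Total probability = (1/3)(4/8) + (1/3)(5/9) + (1/3)(2/5) = 131/270.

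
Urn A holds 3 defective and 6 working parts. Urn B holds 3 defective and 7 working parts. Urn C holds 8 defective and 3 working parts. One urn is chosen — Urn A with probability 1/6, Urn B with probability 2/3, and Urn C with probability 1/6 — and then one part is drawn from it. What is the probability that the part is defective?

373/990

From Urn A: P(defective) = 3/9.
From Urn B: P(defective) = 3/10.
From Urn C: P(defective) = 8/11.
Total probability = (1/6)(3/9) + (2/3)(3/10) + (1/6)(8/11) = 373/990.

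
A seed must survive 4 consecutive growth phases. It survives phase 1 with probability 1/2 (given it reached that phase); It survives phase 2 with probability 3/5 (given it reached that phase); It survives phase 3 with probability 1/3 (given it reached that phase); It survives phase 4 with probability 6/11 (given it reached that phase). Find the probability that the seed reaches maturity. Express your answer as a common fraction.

Each stage is reached only if all earlier stages succeed, so
P = 1/2 × 3/5 × 1/3 × 6/11 = 18/330 = 3/55.

3/55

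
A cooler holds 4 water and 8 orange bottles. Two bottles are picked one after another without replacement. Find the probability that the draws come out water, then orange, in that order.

8/33

Each draw changes the counts, so multiply the conditional probabilities along the sequence:
P = 4/12 × 8/11 = 32/132 = 8/33.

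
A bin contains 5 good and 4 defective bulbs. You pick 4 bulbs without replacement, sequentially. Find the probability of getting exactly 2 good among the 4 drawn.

10/21

One ordering (good drawn first) has probability 5/9 × 4/8 × 4/7 × 3/6 = 240/3024 = 5/63.
There are C(4,2) = 6 such orderings, each equally likely, so P = 6 × 5/63 = 10/21.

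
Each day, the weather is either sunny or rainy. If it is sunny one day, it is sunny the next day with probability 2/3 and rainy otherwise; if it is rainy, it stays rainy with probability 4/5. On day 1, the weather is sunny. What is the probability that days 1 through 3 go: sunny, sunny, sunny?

4/9

Day 1 is given. For each transition, use the conditional probability from the current state:
P(sunny | sunny) = 2/3; P(sunny | sunny) = 2/3.
P = 2/3 × 2/3 = 4/9.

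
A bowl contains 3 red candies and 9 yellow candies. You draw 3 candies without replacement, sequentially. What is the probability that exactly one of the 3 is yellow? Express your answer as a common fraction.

27/220

One ordering (yellow drawn first) has probability 9/12 × 3/11 × 2/10 = 54/1320 = 9/220.
There are C(3,1) = 3 such orderings, each equally likely, so P = 3 × 9/220 = 27/220.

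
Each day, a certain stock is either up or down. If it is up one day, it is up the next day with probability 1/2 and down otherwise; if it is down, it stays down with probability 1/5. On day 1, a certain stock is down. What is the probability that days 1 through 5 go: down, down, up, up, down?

1/25

Day 1 is given. For each transition, use the conditional probability from the current state:
P(down | down) = 1/5; P(up | down) = 4/5; P(up | up) = 1/2; P(down | up) = 1/2.
P = 1/5 × 4/5 × 1/2 × 1/2 = 4/100 = 1/25.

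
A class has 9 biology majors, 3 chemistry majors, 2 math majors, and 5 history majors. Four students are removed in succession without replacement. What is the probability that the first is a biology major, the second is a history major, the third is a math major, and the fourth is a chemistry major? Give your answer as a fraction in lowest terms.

Chain rule:
P = 9/19 × 5/18 × 2/17 × 3/16 = 270/93024 = 15/5168.

15/5168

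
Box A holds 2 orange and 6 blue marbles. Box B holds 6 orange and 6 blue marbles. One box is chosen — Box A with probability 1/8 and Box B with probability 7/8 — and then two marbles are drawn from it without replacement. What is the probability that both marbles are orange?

501/2464

From Box A: P(both orange) = (2/8)(1/7) = 1/28.
From Box B: P(both orange) = (6/12)(5/11) = 5/22.
Total probability = (1/8)(1/28) + (7/8)(5/22) = 501/2464.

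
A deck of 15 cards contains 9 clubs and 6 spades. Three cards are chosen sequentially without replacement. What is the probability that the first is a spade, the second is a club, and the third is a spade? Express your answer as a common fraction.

Multiply the probability of each draw given the previous ones:
P = 6/15 × 9/14 × 5/13 = 270/2730 = 9/91.

9/91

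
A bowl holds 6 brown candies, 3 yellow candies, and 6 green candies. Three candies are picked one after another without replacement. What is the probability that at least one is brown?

P(no brown) = 9/15 × 8/14 × 7/13 = 504/2730 = 12/65.
P(at least one) = 1 − 12/65 = 53/65.

53/65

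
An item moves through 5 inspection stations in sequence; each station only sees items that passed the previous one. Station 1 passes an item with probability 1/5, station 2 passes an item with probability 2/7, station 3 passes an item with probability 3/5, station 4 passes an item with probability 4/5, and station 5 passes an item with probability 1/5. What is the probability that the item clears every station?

24/4375

Multiplying along the chain,
P = 1/5 × 2/7 × 3/5 × 4/5 × 1/5 = 24/4375.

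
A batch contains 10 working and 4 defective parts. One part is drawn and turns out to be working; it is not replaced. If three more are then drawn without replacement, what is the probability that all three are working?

42/143

With the first part removed, 9 working remain out of 13.
P = 9/13 × 8/12 × 7/11 = 504/1716 = 42/143.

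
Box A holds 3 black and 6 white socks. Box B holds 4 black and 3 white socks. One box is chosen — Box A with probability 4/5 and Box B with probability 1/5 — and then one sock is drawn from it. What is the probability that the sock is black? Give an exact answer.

8/21

From Box A: P(black) = 3/9.
From Box B: P(black) = 4/7.
Total probability = (4/5)(3/9) + (1/5)(4/7) = 8/21.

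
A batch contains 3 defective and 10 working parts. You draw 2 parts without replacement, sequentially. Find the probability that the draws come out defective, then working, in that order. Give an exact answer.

Chain rule:
P = 3/13 × 10/12 = 30/156 = 5/26.

5/26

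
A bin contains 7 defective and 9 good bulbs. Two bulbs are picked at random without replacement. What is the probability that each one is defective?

P(all defective) = 7/16 × 6/15 = 42/240 = 7/40.

7/40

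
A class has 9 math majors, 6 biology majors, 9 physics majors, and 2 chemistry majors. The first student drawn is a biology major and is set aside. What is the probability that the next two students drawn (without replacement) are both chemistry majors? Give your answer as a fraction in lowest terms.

1/300

With the first student removed, 2 chemistry majors remain out of 25.
P = 2/25 × 1/24 = 2/600 = 1/300.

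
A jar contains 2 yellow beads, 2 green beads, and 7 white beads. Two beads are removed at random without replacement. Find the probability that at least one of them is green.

P(no green) = 9/11 × 8/10 = 72/110 = 36/55.
P(at least one) = 1 − 36/55 = 19/55.

19/55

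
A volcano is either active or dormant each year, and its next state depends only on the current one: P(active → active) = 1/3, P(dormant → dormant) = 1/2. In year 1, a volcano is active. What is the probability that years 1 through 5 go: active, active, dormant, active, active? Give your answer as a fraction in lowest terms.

Year 1 is given. For each transition, use the conditional probability from the current state:
P(active | active) = 1/3; P(dormant | active) = 2/3; P(active | dormant) = 1/2; P(active | active) = 1/3.
P = 1/3 × 2/3 × 1/2 × 1/3 = 2/54 = 1/27.

1/27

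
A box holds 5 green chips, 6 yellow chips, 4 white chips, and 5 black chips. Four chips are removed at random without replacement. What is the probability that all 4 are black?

1/969

P = 5/20 × 4/19 × 3/18 × 2/17 = 120/116280 = 1/969.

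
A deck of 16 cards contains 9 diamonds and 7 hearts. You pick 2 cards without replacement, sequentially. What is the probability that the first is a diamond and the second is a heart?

Chain rule:
P = 9/16 × 7/15 = 63/240 = 21/80.

21/80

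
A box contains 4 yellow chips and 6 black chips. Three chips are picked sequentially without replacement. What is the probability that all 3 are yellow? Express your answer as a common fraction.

1/30

P(every draw is yellow) = 4/10 × 3/9 × 2/8 = 24/720 = 1/30.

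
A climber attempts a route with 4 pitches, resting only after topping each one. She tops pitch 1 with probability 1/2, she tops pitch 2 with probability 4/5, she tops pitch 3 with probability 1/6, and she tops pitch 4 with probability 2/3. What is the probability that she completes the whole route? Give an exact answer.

Each stage is reached only if all earlier stages succeed, so
P = 1/2 × 4/5 × 1/6 × 2/3 = 8/180 = 2/45.

2/45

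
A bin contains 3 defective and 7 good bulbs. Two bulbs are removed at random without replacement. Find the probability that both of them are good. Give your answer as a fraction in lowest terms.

7/15

P(all good) = 7/10 × 6/9 = 42/90 = 7/15.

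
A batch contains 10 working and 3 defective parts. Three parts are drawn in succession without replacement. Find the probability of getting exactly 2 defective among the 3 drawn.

One ordering (defective drawn first) has probability 3/13 × 2/12 × 10/11 = 60/1716 = 5/143.
There are C(3,2) = 3 such orderings, each equally likely, so P = 3 × 5/143 = 15/143.

15/143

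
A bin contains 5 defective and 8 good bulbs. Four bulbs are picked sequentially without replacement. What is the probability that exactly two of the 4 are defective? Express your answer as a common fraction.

One ordering (defective drawn first) has probability 5/13 × 4/12 × 8/11 × 7/10 = 1120/17160 = 28/429.
There are C(4,2) = 6 such orderings, each equally likely, so P = 6 × 28/429 = 56/143.

56/143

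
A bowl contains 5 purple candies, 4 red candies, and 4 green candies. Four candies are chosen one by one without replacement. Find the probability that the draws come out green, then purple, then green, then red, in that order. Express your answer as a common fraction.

2/143

Multiply the probability of each draw given the previous ones:
P = 4/13 × 5/12 × 3/11 × 4/10 = 240/17160 = 2/143.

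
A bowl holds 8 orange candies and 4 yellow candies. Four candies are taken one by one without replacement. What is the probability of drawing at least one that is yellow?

85/99

P(no yellow) = 8/12 × 7/11 × 6/10 × 5/9 = 1680/11880 = 14/99.
P(at least one) = 1 − 14/99 = 85/99.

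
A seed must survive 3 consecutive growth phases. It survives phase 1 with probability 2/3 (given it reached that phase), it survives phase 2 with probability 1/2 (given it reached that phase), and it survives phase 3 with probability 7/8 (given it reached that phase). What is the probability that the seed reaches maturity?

Multiplying along the chain,
P = 2/3 × 1/2 × 7/8 = 14/48 = 7/24.

7/24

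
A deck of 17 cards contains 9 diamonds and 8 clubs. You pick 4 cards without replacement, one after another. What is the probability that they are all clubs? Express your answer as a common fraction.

P(all clubs) = 8/17 × 7/16 × 6/15 × 5/14 = 1680/57120 = 1/34.

1/34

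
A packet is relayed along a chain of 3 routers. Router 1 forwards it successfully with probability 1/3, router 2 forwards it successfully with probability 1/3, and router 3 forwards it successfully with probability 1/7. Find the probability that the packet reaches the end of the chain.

Multiplying along the chain,
P = 1/3 × 1/3 × 1/7 = 1/63.

1/63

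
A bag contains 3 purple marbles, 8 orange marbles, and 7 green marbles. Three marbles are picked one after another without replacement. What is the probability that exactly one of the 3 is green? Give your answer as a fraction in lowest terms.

385/816

One ordering (green drawn first) has probability 7/18 × 11/17 × 10/16 = 770/4896 = 385/2448.
There are C(3,1) = 3 such orderings, each equally likely, so P = 3 × 385/2448 = 385/816.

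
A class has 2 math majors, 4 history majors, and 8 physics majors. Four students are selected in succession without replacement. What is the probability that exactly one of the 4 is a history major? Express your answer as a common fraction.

One ordering (a history major drawn first) has probability 4/14 × 10/13 × 9/12 × 8/11 = 2880/24024 = 120/1001.
There are C(4,1) = 4 such orderings, each equally likely, so P = 4 × 120/1001 = 480/1001.

480/1001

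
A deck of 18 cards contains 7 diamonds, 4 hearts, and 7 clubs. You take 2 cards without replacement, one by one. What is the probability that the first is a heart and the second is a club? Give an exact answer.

Chain rule:
P = 4/18 × 7/17 = 28/306 = 14/153.

14/153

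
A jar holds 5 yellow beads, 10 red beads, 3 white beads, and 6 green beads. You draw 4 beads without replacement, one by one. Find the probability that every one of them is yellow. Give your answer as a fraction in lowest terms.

5/10626

P = 5/24 × 4/23 × 3/22 × 2/21 = 120/255024 = 5/10626.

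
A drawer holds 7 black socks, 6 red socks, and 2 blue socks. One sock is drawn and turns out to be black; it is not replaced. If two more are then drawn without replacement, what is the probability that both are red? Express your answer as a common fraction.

After the first draw, 6 of the remaining 14 socks are red.
P = 6/14 × 5/13 = 30/182 = 15/91.

15/91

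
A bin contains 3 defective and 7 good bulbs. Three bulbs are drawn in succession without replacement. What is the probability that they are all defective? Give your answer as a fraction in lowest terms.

P(every draw is defective) = 3/10 × 2/9 × 1/8 = 6/720 = 1/120.

1/120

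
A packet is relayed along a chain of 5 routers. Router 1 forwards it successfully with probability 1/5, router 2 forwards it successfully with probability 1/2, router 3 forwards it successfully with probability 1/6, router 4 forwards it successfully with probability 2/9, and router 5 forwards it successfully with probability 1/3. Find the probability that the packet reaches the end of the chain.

1/810

Each stage is reached only if all earlier stages succeed, so
P = 1/5 × 1/2 × 1/6 × 2/9 × 1/3 = 2/1620 = 1/810.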